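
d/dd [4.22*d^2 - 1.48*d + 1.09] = 8.44*d - 1.48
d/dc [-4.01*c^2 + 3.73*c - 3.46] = 3.73 - 8.02*c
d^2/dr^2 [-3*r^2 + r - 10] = -6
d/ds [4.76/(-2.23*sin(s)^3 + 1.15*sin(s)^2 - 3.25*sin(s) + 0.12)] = (31.8444*sin(s)^2 - 10.948*sin(s) + 15.47)*cos(s)/(2.23*sin(s)^3 - 1.15*sin(s)^2 + 3.25*sin(s) - 0.12)^2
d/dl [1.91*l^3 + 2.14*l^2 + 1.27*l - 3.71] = 5.73*l^2 + 4.28*l + 1.27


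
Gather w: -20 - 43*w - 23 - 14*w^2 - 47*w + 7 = -14*w^2 - 90*w - 36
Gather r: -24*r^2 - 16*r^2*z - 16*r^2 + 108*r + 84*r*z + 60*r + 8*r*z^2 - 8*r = r^2*(-16*z - 40) + r*(8*z^2 + 84*z + 160)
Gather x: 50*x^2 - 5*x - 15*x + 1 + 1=50*x^2 - 20*x + 2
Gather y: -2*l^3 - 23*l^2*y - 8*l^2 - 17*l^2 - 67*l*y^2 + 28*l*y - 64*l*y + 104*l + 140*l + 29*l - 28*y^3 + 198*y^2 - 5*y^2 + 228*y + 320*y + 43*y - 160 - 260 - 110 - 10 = -2*l^3 - 25*l^2 + 273*l - 28*y^3 + y^2*(193 - 67*l) + y*(-23*l^2 - 36*l + 591) - 540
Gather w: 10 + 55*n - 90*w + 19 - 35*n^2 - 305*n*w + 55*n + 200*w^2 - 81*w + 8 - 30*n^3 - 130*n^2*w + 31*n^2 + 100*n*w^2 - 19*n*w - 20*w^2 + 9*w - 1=-30*n^3 - 4*n^2 + 110*n + w^2*(100*n + 180) + w*(-130*n^2 - 324*n - 162) + 36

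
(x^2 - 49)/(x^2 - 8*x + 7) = (x + 7)/(x - 1)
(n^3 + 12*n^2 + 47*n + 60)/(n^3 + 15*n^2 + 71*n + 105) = (n + 4)/(n + 7)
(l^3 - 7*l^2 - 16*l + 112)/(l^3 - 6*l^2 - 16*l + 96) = (l - 7)/(l - 6)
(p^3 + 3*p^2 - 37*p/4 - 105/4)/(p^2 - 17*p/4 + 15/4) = (4*p^2 + 24*p + 35)/(4*p - 5)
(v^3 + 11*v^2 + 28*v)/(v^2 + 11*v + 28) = v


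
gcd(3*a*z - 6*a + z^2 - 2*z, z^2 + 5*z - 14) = z - 2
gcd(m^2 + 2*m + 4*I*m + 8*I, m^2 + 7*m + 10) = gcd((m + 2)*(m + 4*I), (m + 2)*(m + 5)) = m + 2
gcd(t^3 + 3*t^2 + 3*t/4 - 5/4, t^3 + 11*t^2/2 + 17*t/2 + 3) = 1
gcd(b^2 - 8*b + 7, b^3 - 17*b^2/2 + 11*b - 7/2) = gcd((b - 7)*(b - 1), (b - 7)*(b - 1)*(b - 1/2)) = b^2 - 8*b + 7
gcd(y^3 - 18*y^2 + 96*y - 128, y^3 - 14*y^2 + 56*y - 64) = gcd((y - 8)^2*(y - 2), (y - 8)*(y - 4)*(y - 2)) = y^2 - 10*y + 16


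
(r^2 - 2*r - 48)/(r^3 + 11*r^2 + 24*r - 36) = (r - 8)/(r^2 + 5*r - 6)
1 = 1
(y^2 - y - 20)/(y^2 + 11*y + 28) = (y - 5)/(y + 7)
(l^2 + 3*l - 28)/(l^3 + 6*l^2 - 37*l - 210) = (l - 4)/(l^2 - l - 30)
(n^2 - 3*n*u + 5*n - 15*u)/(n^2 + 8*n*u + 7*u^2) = (n^2 - 3*n*u + 5*n - 15*u)/(n^2 + 8*n*u + 7*u^2)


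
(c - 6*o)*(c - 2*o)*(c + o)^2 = c^4 - 6*c^3*o - 3*c^2*o^2 + 16*c*o^3 + 12*o^4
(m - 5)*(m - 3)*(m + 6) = m^3 - 2*m^2 - 33*m + 90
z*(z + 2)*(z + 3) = z^3 + 5*z^2 + 6*z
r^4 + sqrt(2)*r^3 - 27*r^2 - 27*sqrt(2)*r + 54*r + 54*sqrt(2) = (r - 3)^2*(r + 6)*(r + sqrt(2))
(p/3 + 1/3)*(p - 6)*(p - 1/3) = p^3/3 - 16*p^2/9 - 13*p/9 + 2/3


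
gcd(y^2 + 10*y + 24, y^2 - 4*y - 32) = y + 4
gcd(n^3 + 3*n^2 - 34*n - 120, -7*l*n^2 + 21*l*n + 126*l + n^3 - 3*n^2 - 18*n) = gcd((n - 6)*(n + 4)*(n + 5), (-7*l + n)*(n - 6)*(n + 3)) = n - 6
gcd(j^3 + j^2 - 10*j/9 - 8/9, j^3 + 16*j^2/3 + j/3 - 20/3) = j^2 + j/3 - 4/3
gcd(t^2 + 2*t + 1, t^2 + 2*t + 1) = t^2 + 2*t + 1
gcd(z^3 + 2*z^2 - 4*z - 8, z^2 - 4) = z^2 - 4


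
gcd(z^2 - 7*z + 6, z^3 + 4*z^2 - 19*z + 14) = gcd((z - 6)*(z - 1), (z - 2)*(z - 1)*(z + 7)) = z - 1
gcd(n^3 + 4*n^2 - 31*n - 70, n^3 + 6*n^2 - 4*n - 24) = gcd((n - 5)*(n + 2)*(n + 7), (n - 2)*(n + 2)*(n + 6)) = n + 2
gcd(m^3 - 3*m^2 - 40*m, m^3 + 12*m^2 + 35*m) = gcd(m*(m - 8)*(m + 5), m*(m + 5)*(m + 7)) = m^2 + 5*m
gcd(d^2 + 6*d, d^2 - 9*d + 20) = 1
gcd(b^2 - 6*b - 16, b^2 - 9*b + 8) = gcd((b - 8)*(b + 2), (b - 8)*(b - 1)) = b - 8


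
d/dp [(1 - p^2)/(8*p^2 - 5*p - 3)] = 5/(64*p^2 + 48*p + 9)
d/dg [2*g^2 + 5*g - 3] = 4*g + 5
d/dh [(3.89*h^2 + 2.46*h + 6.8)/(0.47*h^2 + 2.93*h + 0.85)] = (10.2415*h^2 + 0.221000000000002*h - 17.833)/(0.2209*h^4 + 2.7542*h^3 + 9.3839*h^2 + 4.981*h + 0.7225)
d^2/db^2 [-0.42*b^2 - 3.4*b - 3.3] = -0.840000000000000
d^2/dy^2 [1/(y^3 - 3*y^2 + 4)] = 6*(3*y^2*(y - 2)^2 + (1 - y)*(y^3 - 3*y^2 + 4))/(y^3 - 3*y^2 + 4)^3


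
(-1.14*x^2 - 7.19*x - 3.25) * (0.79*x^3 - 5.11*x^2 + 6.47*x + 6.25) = -0.9006*x^5 + 0.1453*x^4 + 26.7976*x^3 - 37.0368*x^2 - 65.965*x - 20.3125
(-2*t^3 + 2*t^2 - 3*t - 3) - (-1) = -2*t^3 + 2*t^2 - 3*t - 2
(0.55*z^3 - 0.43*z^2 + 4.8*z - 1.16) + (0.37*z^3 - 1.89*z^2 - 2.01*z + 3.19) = 0.92*z^3 - 2.32*z^2 + 2.79*z + 2.03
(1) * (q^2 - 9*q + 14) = q^2 - 9*q + 14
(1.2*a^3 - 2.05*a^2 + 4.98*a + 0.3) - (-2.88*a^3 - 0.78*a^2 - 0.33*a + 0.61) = 4.08*a^3 - 1.27*a^2 + 5.31*a - 0.31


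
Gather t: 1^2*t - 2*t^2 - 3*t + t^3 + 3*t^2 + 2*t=t^3 + t^2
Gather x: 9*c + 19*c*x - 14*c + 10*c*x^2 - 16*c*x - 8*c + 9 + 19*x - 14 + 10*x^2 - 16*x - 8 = -13*c + x^2*(10*c + 10) + x*(3*c + 3) - 13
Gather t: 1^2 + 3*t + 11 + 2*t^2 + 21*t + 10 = 2*t^2 + 24*t + 22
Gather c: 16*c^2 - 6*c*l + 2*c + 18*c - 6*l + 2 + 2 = 16*c^2 + c*(20 - 6*l) - 6*l + 4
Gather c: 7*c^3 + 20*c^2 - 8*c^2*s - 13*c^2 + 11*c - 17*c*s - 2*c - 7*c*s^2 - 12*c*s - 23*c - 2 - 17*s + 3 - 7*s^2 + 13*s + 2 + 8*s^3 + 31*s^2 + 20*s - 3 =7*c^3 + c^2*(7 - 8*s) + c*(-7*s^2 - 29*s - 14) + 8*s^3 + 24*s^2 + 16*s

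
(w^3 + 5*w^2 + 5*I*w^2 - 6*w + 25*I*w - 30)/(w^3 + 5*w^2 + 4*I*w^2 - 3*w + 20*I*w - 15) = (w + 2*I)/(w + I)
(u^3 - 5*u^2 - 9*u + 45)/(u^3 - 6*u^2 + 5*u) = (u^2 - 9)/(u*(u - 1))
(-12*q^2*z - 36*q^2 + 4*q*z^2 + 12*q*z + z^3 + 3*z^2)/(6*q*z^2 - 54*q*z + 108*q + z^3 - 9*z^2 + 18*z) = (-2*q*z - 6*q + z^2 + 3*z)/(z^2 - 9*z + 18)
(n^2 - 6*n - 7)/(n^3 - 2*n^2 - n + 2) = (n - 7)/(n^2 - 3*n + 2)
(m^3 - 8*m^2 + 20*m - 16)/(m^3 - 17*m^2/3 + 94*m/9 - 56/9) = 9*(m^2 - 6*m + 8)/(9*m^2 - 33*m + 28)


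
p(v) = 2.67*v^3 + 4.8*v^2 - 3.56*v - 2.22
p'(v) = 8.01*v^2 + 9.6*v - 3.56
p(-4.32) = -112.52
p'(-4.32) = 104.45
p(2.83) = 86.66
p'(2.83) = 87.76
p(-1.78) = 4.27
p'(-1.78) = 4.73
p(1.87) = 25.37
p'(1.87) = 42.40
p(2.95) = 97.60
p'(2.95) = 94.47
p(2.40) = 53.79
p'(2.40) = 65.62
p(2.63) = 70.19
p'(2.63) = 77.09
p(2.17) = 39.94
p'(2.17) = 54.99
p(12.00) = 5260.02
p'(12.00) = 1265.08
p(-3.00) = -20.43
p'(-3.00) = 39.73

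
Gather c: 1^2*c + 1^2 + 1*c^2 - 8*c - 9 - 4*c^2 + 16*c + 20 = -3*c^2 + 9*c + 12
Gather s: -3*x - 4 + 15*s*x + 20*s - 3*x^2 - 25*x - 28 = s*(15*x + 20) - 3*x^2 - 28*x - 32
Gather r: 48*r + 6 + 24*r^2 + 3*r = 24*r^2 + 51*r + 6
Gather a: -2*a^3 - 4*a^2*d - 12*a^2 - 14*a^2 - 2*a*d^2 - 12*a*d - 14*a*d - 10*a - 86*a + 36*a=-2*a^3 + a^2*(-4*d - 26) + a*(-2*d^2 - 26*d - 60)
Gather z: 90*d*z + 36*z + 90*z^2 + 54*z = 90*z^2 + z*(90*d + 90)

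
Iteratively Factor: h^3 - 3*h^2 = (h)*(h^2 - 3*h) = h*(h - 3)*(h)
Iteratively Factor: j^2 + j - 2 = (j - 1)*(j + 2)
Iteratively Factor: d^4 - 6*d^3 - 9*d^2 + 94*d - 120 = (d - 2)*(d^3 - 4*d^2 - 17*d + 60) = (d - 5)*(d - 2)*(d^2 + d - 12) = (d - 5)*(d - 2)*(d + 4)*(d - 3)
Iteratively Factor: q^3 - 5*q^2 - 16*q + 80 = (q - 4)*(q^2 - q - 20) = (q - 5)*(q - 4)*(q + 4)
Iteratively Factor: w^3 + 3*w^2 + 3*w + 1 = (w + 1)*(w^2 + 2*w + 1) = (w + 1)^2*(w + 1)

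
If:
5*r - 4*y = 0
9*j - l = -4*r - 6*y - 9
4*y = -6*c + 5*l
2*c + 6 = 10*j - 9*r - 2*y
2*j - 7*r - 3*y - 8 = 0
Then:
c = 670/447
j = 25/447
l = 476/447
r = -328/447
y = -410/447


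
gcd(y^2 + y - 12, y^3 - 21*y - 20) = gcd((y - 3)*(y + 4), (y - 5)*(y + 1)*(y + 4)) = y + 4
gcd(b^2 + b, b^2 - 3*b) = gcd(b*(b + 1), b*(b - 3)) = b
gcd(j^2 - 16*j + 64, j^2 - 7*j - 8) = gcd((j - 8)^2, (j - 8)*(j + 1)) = j - 8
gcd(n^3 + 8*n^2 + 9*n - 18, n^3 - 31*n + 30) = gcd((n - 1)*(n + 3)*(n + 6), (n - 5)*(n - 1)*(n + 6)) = n^2 + 5*n - 6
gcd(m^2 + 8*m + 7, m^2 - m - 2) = m + 1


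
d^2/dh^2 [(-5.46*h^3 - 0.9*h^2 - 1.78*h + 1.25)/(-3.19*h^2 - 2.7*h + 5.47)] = (1.13686837721616e-13*h^5 + 290.876672*h^3 - 465.92697*h^2 + 1101.969708*h + 44.58701)/(32.461759*h^6 + 82.42641*h^5 - 97.224501*h^4 - 262.99566*h^3 + 166.714113*h^2 + 242.35929*h - 163.667323)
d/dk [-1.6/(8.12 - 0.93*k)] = -1.488/(0.93*k - 8.12)^2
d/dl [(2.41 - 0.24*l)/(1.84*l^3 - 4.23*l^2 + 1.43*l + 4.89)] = (0.8832*l^3 - 14.3184*l^2 + 20.3886*l - 4.6199)/(3.3856*l^6 - 15.5664*l^5 + 23.1553*l^4 + 5.8974*l^3 - 39.3245*l^2 + 13.9854*l + 23.9121)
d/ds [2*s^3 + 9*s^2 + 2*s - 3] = 6*s^2 + 18*s + 2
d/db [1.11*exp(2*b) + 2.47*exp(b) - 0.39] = (2.22*exp(b) + 2.47)*exp(b)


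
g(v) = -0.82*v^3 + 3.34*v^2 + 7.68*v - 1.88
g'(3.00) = 5.58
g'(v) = -2.46*v^2 + 6.68*v + 7.68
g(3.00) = 29.08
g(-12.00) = 1803.88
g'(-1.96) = -14.86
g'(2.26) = 10.21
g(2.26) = 23.07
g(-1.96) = 2.07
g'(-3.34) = -42.07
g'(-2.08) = -16.86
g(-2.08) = 3.97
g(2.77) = 27.59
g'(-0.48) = 3.91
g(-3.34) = 40.28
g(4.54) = 25.10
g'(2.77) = 7.31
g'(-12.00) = -426.72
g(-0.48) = -4.71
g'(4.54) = -12.70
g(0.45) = 2.18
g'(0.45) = 10.19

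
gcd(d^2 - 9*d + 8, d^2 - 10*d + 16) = d - 8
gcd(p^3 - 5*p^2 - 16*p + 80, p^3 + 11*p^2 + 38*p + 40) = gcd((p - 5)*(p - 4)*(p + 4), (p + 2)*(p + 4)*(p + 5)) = p + 4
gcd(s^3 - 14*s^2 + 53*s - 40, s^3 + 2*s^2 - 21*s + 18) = s - 1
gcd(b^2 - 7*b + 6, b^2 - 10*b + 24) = b - 6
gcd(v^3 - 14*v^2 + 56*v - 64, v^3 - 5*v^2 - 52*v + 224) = v^2 - 12*v + 32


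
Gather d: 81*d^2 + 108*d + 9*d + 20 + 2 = 81*d^2 + 117*d + 22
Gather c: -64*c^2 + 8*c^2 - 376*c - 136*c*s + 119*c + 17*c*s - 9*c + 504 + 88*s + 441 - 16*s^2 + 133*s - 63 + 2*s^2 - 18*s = -56*c^2 + c*(-119*s - 266) - 14*s^2 + 203*s + 882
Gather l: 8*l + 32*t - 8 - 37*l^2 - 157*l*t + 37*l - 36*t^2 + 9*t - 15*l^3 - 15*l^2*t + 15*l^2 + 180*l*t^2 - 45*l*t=-15*l^3 + l^2*(-15*t - 22) + l*(180*t^2 - 202*t + 45) - 36*t^2 + 41*t - 8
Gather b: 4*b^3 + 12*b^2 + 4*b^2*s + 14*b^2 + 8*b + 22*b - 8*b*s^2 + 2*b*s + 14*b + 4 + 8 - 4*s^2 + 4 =4*b^3 + b^2*(4*s + 26) + b*(-8*s^2 + 2*s + 44) - 4*s^2 + 16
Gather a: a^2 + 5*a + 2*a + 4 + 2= a^2 + 7*a + 6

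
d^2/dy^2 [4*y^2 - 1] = 8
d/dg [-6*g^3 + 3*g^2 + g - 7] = -18*g^2 + 6*g + 1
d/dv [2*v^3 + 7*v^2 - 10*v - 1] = 6*v^2 + 14*v - 10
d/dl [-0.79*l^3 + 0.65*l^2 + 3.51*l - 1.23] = -2.37*l^2 + 1.3*l + 3.51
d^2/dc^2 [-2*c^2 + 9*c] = -4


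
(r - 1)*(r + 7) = r^2 + 6*r - 7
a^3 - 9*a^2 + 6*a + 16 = (a - 8)*(a - 2)*(a + 1)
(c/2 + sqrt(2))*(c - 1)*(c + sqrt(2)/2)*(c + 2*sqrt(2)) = c^4/2 - c^3/2 + 9*sqrt(2)*c^3/4 - 9*sqrt(2)*c^2/4 + 6*c^2 - 6*c + 2*sqrt(2)*c - 2*sqrt(2)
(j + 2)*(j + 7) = j^2 + 9*j + 14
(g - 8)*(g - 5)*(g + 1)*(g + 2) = g^4 - 10*g^3 + 3*g^2 + 94*g + 80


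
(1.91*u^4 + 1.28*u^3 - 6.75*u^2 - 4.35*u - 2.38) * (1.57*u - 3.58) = 2.9987*u^5 - 4.8282*u^4 - 15.1799*u^3 + 17.3355*u^2 + 11.8364*u + 8.5204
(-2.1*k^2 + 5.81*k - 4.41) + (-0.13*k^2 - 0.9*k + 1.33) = -2.23*k^2 + 4.91*k - 3.08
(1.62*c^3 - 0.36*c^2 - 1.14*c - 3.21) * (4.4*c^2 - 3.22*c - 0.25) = 7.128*c^5 - 6.8004*c^4 - 4.2618*c^3 - 10.3632*c^2 + 10.6212*c + 0.8025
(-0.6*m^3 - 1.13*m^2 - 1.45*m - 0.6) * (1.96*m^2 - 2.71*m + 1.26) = -1.176*m^5 - 0.5888*m^4 - 0.5357*m^3 + 1.3297*m^2 - 0.201*m - 0.756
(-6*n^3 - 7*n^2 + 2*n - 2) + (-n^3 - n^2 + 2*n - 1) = -7*n^3 - 8*n^2 + 4*n - 3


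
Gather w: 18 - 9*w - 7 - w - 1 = 10 - 10*w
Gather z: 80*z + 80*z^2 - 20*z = 80*z^2 + 60*z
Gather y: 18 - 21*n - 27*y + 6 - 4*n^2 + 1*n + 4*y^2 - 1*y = -4*n^2 - 20*n + 4*y^2 - 28*y + 24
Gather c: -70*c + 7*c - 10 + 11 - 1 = -63*c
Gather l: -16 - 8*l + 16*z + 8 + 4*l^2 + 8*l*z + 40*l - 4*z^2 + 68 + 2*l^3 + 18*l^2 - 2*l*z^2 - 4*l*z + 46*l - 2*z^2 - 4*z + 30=2*l^3 + 22*l^2 + l*(-2*z^2 + 4*z + 78) - 6*z^2 + 12*z + 90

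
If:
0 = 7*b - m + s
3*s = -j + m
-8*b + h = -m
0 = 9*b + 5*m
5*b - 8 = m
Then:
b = 20/17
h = 196/17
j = 492/17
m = -36/17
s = -176/17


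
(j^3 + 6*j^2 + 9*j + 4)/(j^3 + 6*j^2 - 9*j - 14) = (j^2 + 5*j + 4)/(j^2 + 5*j - 14)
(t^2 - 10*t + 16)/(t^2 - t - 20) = (-t^2 + 10*t - 16)/(-t^2 + t + 20)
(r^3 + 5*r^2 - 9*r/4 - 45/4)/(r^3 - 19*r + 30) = (r^2 - 9/4)/(r^2 - 5*r + 6)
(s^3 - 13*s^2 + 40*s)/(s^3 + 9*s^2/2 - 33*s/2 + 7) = 2*s*(s^2 - 13*s + 40)/(2*s^3 + 9*s^2 - 33*s + 14)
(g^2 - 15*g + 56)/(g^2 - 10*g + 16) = (g - 7)/(g - 2)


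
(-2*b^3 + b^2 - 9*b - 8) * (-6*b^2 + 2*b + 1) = 12*b^5 - 10*b^4 + 54*b^3 + 31*b^2 - 25*b - 8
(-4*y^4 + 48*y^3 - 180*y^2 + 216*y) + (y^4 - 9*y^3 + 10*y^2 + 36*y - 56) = -3*y^4 + 39*y^3 - 170*y^2 + 252*y - 56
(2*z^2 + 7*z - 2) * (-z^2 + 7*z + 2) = -2*z^4 + 7*z^3 + 55*z^2 - 4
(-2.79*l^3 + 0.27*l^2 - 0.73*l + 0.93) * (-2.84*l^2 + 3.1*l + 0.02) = 7.9236*l^5 - 9.4158*l^4 + 2.8544*l^3 - 4.8988*l^2 + 2.8684*l + 0.0186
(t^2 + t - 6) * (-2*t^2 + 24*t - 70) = -2*t^4 + 22*t^3 - 34*t^2 - 214*t + 420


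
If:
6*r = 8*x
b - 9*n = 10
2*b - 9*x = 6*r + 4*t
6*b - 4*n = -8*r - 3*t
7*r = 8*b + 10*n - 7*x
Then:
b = -2585/2599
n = -3175/2599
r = -4280/2599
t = 12350/2599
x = -3210/2599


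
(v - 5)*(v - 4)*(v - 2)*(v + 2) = v^4 - 9*v^3 + 16*v^2 + 36*v - 80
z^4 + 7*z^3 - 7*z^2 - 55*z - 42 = (z - 3)*(z + 1)*(z + 2)*(z + 7)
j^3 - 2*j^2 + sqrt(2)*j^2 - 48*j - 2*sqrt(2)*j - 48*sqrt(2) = (j - 8)*(j + 6)*(j + sqrt(2))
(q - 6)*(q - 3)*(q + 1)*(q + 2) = q^4 - 6*q^3 - 7*q^2 + 36*q + 36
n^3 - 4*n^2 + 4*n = n*(n - 2)^2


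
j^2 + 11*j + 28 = (j + 4)*(j + 7)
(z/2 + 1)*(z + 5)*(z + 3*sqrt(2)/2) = z^3/2 + 3*sqrt(2)*z^2/4 + 7*z^2/2 + 5*z + 21*sqrt(2)*z/4 + 15*sqrt(2)/2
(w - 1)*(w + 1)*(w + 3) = w^3 + 3*w^2 - w - 3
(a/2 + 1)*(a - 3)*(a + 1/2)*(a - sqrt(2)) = a^4/2 - sqrt(2)*a^3/2 - a^3/4 - 13*a^2/4 + sqrt(2)*a^2/4 - 3*a/2 + 13*sqrt(2)*a/4 + 3*sqrt(2)/2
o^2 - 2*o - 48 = (o - 8)*(o + 6)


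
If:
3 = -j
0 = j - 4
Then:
No Solution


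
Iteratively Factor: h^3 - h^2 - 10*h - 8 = (h + 2)*(h^2 - 3*h - 4) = (h + 1)*(h + 2)*(h - 4)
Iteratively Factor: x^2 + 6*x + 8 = (x + 2)*(x + 4)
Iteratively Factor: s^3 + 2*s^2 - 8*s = (s)*(s^2 + 2*s - 8) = s*(s + 4)*(s - 2)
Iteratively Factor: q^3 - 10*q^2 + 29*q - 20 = (q - 1)*(q^2 - 9*q + 20) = (q - 4)*(q - 1)*(q - 5)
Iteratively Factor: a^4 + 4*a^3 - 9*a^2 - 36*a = (a + 4)*(a^3 - 9*a) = (a + 3)*(a + 4)*(a^2 - 3*a) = (a - 3)*(a + 3)*(a + 4)*(a)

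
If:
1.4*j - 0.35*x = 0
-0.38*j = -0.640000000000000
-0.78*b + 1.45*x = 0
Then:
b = 12.52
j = 1.68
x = 6.74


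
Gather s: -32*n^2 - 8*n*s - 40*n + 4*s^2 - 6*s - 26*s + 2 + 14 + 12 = -32*n^2 - 40*n + 4*s^2 + s*(-8*n - 32) + 28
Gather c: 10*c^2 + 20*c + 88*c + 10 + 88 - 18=10*c^2 + 108*c + 80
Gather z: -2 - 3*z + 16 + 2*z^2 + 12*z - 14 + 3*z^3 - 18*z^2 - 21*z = 3*z^3 - 16*z^2 - 12*z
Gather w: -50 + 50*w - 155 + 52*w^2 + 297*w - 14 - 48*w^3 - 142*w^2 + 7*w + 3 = -48*w^3 - 90*w^2 + 354*w - 216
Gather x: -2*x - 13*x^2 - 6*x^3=-6*x^3 - 13*x^2 - 2*x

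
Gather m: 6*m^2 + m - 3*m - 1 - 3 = 6*m^2 - 2*m - 4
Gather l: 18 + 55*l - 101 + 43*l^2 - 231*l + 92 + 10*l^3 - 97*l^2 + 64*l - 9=10*l^3 - 54*l^2 - 112*l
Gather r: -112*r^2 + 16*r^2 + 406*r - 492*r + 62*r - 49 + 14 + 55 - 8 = -96*r^2 - 24*r + 12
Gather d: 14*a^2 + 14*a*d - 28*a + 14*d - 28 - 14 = 14*a^2 - 28*a + d*(14*a + 14) - 42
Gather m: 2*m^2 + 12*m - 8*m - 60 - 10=2*m^2 + 4*m - 70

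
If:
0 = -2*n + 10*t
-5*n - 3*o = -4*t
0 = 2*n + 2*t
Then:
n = 0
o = 0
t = 0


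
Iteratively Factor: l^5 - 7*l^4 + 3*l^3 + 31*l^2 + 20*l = (l + 1)*(l^4 - 8*l^3 + 11*l^2 + 20*l) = (l + 1)^2*(l^3 - 9*l^2 + 20*l) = l*(l + 1)^2*(l^2 - 9*l + 20) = l*(l - 4)*(l + 1)^2*(l - 5)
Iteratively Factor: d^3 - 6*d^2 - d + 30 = (d - 3)*(d^2 - 3*d - 10) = (d - 5)*(d - 3)*(d + 2)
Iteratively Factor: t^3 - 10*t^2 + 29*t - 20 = (t - 5)*(t^2 - 5*t + 4) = (t - 5)*(t - 4)*(t - 1)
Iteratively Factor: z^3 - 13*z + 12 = (z - 3)*(z^2 + 3*z - 4) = (z - 3)*(z - 1)*(z + 4)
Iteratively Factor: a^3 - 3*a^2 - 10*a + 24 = (a - 2)*(a^2 - a - 12) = (a - 2)*(a + 3)*(a - 4)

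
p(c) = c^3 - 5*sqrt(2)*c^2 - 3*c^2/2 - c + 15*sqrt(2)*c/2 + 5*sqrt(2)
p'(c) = 3*c^2 - 10*sqrt(2)*c - 3*c - 1 + 15*sqrt(2)/2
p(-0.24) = 4.26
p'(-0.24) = 13.89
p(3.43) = -20.46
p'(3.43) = -13.90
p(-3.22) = -146.12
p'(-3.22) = 95.91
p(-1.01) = -12.41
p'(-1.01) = 29.98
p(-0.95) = -10.65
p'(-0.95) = 28.60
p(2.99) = -14.10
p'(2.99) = -14.83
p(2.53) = -7.29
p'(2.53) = -14.56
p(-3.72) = -198.75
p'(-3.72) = 114.89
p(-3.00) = -125.89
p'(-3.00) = 88.03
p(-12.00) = -3070.44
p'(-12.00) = 647.31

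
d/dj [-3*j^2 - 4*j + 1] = -6*j - 4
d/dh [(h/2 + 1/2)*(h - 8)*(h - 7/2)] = 3*h^2/2 - 21*h/2 + 33/4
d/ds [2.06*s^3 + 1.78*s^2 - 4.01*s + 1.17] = 6.18*s^2 + 3.56*s - 4.01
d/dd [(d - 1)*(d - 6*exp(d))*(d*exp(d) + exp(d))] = (d^3 - 12*d^2*exp(d) + 3*d^2 - 12*d*exp(d) - d + 12*exp(d) - 1)*exp(d)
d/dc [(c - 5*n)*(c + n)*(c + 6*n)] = 3*c^2 + 4*c*n - 29*n^2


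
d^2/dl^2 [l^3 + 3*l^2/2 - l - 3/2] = 6*l + 3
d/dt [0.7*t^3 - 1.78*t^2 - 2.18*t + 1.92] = 2.1*t^2 - 3.56*t - 2.18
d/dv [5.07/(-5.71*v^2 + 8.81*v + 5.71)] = (57.8994*v - 44.6667)/(-5.71*v^2 + 8.81*v + 5.71)^2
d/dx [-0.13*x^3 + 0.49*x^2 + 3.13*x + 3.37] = -0.39*x^2 + 0.98*x + 3.13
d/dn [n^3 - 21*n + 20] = 3*n^2 - 21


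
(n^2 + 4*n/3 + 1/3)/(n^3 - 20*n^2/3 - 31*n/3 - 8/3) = 1/(n - 8)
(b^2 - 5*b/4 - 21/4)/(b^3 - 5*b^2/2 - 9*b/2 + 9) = (4*b + 7)/(2*(2*b^2 + b - 6))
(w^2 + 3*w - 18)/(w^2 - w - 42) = (w - 3)/(w - 7)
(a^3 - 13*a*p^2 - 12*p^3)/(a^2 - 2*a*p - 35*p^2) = (-a^3 + 13*a*p^2 + 12*p^3)/(-a^2 + 2*a*p + 35*p^2)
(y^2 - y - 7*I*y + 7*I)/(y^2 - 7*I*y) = (y - 1)/y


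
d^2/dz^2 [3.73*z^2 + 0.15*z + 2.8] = 7.46000000000000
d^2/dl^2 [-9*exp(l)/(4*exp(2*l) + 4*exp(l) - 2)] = 9*(-4*exp(4*l) + 4*exp(3*l) - 12*exp(2*l) - 2*exp(l) - 1)*exp(l)/(2*(8*exp(6*l) + 24*exp(5*l) + 12*exp(4*l) - 16*exp(3*l) - 6*exp(2*l) + 6*exp(l) - 1))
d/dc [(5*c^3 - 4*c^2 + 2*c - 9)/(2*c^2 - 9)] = (10*c^4 - 139*c^2 + 108*c - 18)/(4*c^4 - 36*c^2 + 81)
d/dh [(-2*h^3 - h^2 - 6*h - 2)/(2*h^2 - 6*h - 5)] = 2*(-2*h^4 + 12*h^3 + 24*h^2 + 9*h + 9)/(4*h^4 - 24*h^3 + 16*h^2 + 60*h + 25)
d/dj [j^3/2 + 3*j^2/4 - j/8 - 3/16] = 3*j^2/2 + 3*j/2 - 1/8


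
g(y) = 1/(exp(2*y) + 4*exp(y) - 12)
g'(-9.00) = 0.00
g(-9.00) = -0.08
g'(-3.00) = 0.00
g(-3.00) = -0.08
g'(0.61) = -9.03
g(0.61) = -0.80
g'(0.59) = -5.87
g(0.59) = -0.65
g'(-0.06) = -0.10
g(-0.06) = -0.14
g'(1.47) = -0.09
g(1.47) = 0.04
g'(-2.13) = -0.00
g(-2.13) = -0.09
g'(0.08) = -0.16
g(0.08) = -0.15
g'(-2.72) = -0.00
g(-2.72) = -0.09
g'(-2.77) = -0.00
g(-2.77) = -0.09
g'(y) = (-2*exp(2*y) - 4*exp(y))/(exp(2*y) + 4*exp(y) - 12)^2 = 2*(-exp(y) - 2)*exp(y)/(exp(2*y) + 4*exp(y) - 12)^2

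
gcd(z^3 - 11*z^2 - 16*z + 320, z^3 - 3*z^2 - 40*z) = z^2 - 3*z - 40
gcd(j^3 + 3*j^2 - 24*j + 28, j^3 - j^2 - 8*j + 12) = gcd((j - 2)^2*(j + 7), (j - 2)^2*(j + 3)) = j^2 - 4*j + 4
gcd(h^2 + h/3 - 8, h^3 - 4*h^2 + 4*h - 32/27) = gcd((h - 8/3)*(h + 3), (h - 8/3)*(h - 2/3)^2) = h - 8/3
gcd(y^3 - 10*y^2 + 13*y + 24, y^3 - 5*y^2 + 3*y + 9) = y^2 - 2*y - 3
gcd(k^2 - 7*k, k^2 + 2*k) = k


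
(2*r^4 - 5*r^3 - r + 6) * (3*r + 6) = 6*r^5 - 3*r^4 - 30*r^3 - 3*r^2 + 12*r + 36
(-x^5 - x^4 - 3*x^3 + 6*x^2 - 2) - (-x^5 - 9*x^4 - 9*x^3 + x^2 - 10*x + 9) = 8*x^4 + 6*x^3 + 5*x^2 + 10*x - 11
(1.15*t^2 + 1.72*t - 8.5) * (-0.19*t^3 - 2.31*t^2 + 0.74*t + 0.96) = -0.2185*t^5 - 2.9833*t^4 - 1.5072*t^3 + 22.0118*t^2 - 4.6388*t - 8.16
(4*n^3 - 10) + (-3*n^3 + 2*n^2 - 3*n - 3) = n^3 + 2*n^2 - 3*n - 13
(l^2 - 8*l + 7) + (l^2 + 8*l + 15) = 2*l^2 + 22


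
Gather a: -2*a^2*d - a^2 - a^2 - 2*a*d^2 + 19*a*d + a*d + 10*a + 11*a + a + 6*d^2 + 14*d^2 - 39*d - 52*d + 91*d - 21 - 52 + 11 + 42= a^2*(-2*d - 2) + a*(-2*d^2 + 20*d + 22) + 20*d^2 - 20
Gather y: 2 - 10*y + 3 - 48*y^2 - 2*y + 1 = -48*y^2 - 12*y + 6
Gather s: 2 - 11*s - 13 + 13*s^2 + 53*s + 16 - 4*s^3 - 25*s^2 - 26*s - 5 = -4*s^3 - 12*s^2 + 16*s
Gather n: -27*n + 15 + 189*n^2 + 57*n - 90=189*n^2 + 30*n - 75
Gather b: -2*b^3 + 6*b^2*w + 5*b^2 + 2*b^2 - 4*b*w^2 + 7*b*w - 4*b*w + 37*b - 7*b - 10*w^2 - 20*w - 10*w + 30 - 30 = -2*b^3 + b^2*(6*w + 7) + b*(-4*w^2 + 3*w + 30) - 10*w^2 - 30*w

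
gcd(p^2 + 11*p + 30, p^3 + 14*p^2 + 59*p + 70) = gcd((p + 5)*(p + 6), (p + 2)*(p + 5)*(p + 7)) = p + 5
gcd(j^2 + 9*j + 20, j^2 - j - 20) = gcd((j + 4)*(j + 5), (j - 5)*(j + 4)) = j + 4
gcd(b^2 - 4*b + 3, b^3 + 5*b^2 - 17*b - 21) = b - 3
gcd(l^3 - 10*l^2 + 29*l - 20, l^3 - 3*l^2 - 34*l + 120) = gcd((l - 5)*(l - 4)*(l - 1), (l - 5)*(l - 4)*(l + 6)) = l^2 - 9*l + 20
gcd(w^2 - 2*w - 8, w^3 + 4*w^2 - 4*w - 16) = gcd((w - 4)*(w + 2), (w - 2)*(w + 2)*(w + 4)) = w + 2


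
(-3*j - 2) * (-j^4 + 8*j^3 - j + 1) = 3*j^5 - 22*j^4 - 16*j^3 + 3*j^2 - j - 2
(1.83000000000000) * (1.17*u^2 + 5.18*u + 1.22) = 2.1411*u^2 + 9.4794*u + 2.2326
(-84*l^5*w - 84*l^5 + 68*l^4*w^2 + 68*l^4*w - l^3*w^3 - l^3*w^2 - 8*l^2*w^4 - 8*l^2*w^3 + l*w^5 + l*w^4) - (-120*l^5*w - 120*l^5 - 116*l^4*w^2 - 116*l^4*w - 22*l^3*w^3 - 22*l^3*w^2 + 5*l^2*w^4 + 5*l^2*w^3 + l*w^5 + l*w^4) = 36*l^5*w + 36*l^5 + 184*l^4*w^2 + 184*l^4*w + 21*l^3*w^3 + 21*l^3*w^2 - 13*l^2*w^4 - 13*l^2*w^3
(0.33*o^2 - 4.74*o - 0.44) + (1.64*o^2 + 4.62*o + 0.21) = 1.97*o^2 - 0.12*o - 0.23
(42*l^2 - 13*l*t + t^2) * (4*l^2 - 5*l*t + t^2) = 168*l^4 - 262*l^3*t + 111*l^2*t^2 - 18*l*t^3 + t^4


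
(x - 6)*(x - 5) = x^2 - 11*x + 30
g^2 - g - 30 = (g - 6)*(g + 5)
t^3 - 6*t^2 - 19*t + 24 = (t - 8)*(t - 1)*(t + 3)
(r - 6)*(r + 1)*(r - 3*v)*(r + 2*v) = r^4 - r^3*v - 5*r^3 - 6*r^2*v^2 + 5*r^2*v - 6*r^2 + 30*r*v^2 + 6*r*v + 36*v^2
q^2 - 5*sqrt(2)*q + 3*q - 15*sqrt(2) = (q + 3)*(q - 5*sqrt(2))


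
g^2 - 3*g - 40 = (g - 8)*(g + 5)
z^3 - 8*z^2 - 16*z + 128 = (z - 8)*(z - 4)*(z + 4)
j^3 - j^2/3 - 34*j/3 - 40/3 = (j - 4)*(j + 5/3)*(j + 2)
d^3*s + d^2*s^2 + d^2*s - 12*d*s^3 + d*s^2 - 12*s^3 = (d - 3*s)*(d + 4*s)*(d*s + s)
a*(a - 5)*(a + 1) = a^3 - 4*a^2 - 5*a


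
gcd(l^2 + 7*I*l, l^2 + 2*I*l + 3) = 1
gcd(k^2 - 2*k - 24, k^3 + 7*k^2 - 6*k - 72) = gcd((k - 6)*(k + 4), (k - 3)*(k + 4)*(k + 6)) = k + 4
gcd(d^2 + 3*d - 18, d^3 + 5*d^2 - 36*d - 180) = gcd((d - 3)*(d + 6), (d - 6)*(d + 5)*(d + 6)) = d + 6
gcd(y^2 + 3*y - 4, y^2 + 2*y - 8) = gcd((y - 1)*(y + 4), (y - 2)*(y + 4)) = y + 4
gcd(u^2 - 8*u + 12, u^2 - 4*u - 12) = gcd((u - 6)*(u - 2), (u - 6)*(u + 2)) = u - 6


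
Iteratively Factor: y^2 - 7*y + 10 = (y - 2)*(y - 5)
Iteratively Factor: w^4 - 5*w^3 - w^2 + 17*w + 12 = (w + 1)*(w^3 - 6*w^2 + 5*w + 12) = (w + 1)^2*(w^2 - 7*w + 12) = (w - 4)*(w + 1)^2*(w - 3)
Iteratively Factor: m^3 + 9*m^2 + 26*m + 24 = (m + 4)*(m^2 + 5*m + 6) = (m + 3)*(m + 4)*(m + 2)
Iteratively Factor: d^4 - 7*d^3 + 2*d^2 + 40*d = (d - 5)*(d^3 - 2*d^2 - 8*d) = (d - 5)*(d + 2)*(d^2 - 4*d) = d*(d - 5)*(d + 2)*(d - 4)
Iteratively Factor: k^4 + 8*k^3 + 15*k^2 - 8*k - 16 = (k + 4)*(k^3 + 4*k^2 - k - 4) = (k + 4)^2*(k^2 - 1) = (k + 1)*(k + 4)^2*(k - 1)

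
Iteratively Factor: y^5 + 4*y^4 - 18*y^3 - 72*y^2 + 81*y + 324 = (y + 4)*(y^4 - 18*y^2 + 81) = (y - 3)*(y + 4)*(y^3 + 3*y^2 - 9*y - 27) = (y - 3)*(y + 3)*(y + 4)*(y^2 - 9) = (y - 3)*(y + 3)^2*(y + 4)*(y - 3)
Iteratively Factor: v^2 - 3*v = (v - 3)*(v)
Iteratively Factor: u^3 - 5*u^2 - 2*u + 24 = (u + 2)*(u^2 - 7*u + 12) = (u - 4)*(u + 2)*(u - 3)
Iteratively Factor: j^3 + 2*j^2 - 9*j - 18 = (j - 3)*(j^2 + 5*j + 6) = (j - 3)*(j + 2)*(j + 3)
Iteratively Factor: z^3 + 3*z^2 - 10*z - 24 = (z - 3)*(z^2 + 6*z + 8) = (z - 3)*(z + 2)*(z + 4)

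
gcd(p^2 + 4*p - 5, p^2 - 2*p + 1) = p - 1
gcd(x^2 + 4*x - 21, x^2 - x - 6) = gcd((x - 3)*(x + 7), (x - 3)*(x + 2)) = x - 3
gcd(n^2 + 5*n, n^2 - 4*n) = n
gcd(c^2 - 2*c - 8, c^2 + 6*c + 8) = c + 2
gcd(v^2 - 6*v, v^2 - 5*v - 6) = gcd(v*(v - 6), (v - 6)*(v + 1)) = v - 6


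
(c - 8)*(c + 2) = c^2 - 6*c - 16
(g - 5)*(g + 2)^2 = g^3 - g^2 - 16*g - 20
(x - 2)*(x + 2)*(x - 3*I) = x^3 - 3*I*x^2 - 4*x + 12*I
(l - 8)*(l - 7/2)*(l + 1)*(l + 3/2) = l^4 - 9*l^3 + 3*l^2/4 + 211*l/4 + 42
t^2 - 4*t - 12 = (t - 6)*(t + 2)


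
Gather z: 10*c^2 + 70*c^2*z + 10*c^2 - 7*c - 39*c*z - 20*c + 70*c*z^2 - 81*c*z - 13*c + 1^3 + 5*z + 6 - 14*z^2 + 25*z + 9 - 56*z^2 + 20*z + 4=20*c^2 - 40*c + z^2*(70*c - 70) + z*(70*c^2 - 120*c + 50) + 20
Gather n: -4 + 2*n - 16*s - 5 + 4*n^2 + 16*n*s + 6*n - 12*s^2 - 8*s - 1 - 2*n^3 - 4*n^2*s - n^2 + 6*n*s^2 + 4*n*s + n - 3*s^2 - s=-2*n^3 + n^2*(3 - 4*s) + n*(6*s^2 + 20*s + 9) - 15*s^2 - 25*s - 10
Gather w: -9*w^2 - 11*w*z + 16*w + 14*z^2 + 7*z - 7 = -9*w^2 + w*(16 - 11*z) + 14*z^2 + 7*z - 7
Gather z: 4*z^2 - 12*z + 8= 4*z^2 - 12*z + 8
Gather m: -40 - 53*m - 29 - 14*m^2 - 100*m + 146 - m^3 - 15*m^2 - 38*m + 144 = -m^3 - 29*m^2 - 191*m + 221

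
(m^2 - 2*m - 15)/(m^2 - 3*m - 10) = (m + 3)/(m + 2)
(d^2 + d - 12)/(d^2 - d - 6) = (d + 4)/(d + 2)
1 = 1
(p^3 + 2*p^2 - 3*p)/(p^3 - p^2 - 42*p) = (-p^2 - 2*p + 3)/(-p^2 + p + 42)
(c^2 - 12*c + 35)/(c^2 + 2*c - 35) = (c - 7)/(c + 7)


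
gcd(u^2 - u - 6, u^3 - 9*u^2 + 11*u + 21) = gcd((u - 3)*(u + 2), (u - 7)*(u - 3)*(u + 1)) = u - 3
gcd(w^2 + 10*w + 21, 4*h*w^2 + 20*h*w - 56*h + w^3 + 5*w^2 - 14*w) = w + 7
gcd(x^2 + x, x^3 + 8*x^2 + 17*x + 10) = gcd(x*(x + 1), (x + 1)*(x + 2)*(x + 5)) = x + 1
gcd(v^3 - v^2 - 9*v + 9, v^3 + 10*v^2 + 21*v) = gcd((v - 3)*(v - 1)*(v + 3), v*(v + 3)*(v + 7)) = v + 3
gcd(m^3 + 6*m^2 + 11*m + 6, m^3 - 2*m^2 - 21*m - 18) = m^2 + 4*m + 3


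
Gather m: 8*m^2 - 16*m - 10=8*m^2 - 16*m - 10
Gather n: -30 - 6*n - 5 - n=-7*n - 35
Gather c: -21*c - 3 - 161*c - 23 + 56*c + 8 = -126*c - 18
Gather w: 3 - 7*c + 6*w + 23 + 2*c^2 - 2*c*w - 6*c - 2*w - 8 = 2*c^2 - 13*c + w*(4 - 2*c) + 18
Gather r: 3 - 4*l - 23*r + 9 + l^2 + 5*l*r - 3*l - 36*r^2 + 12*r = l^2 - 7*l - 36*r^2 + r*(5*l - 11) + 12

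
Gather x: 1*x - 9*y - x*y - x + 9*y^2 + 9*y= -x*y + 9*y^2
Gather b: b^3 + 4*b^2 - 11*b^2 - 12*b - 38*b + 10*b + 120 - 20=b^3 - 7*b^2 - 40*b + 100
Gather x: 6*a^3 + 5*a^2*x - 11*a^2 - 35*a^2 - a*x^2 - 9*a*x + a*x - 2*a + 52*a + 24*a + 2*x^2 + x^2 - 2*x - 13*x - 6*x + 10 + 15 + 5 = 6*a^3 - 46*a^2 + 74*a + x^2*(3 - a) + x*(5*a^2 - 8*a - 21) + 30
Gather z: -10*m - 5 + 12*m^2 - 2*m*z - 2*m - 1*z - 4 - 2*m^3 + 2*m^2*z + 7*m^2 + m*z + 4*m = -2*m^3 + 19*m^2 - 8*m + z*(2*m^2 - m - 1) - 9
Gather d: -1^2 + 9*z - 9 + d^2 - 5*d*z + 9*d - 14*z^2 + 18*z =d^2 + d*(9 - 5*z) - 14*z^2 + 27*z - 10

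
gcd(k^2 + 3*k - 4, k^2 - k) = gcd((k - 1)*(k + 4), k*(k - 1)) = k - 1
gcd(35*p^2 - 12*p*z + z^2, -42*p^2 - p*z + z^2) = -7*p + z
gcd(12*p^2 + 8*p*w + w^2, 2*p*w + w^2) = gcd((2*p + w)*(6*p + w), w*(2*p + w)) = 2*p + w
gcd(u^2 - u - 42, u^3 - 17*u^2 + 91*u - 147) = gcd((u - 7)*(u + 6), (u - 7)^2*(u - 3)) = u - 7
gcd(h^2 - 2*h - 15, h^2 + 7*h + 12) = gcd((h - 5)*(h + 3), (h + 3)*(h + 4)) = h + 3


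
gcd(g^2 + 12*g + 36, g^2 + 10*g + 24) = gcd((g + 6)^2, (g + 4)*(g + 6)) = g + 6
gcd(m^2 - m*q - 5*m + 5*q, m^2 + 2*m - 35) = m - 5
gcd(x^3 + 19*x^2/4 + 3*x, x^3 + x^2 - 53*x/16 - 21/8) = x + 3/4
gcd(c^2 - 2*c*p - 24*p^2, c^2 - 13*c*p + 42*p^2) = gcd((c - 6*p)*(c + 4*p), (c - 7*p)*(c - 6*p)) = -c + 6*p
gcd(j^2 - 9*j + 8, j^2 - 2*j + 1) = j - 1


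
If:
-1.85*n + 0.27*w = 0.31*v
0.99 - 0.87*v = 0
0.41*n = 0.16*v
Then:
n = 0.44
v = 1.14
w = 4.35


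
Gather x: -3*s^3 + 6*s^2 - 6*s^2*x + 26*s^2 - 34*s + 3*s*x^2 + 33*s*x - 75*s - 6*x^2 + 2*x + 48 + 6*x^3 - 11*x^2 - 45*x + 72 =-3*s^3 + 32*s^2 - 109*s + 6*x^3 + x^2*(3*s - 17) + x*(-6*s^2 + 33*s - 43) + 120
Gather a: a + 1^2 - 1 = a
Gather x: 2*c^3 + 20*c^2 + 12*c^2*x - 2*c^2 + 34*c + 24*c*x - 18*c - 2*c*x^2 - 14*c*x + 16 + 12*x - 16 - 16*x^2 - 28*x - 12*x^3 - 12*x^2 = 2*c^3 + 18*c^2 + 16*c - 12*x^3 + x^2*(-2*c - 28) + x*(12*c^2 + 10*c - 16)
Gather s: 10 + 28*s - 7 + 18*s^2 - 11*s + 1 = 18*s^2 + 17*s + 4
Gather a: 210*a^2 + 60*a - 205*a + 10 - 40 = 210*a^2 - 145*a - 30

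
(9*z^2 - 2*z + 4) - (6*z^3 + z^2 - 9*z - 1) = -6*z^3 + 8*z^2 + 7*z + 5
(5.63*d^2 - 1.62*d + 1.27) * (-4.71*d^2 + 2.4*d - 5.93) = -26.5173*d^4 + 21.1422*d^3 - 43.2556*d^2 + 12.6546*d - 7.5311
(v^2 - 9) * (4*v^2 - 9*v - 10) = 4*v^4 - 9*v^3 - 46*v^2 + 81*v + 90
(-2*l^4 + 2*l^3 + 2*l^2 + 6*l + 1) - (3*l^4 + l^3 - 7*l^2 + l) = -5*l^4 + l^3 + 9*l^2 + 5*l + 1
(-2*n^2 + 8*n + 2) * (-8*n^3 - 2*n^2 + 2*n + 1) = 16*n^5 - 60*n^4 - 36*n^3 + 10*n^2 + 12*n + 2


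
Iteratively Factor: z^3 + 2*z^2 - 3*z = (z)*(z^2 + 2*z - 3) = z*(z + 3)*(z - 1)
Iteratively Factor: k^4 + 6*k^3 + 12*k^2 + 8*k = (k + 2)*(k^3 + 4*k^2 + 4*k) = (k + 2)^2*(k^2 + 2*k) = (k + 2)^3*(k)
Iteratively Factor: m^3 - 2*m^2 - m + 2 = (m + 1)*(m^2 - 3*m + 2) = (m - 2)*(m + 1)*(m - 1)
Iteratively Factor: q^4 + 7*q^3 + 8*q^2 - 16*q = (q)*(q^3 + 7*q^2 + 8*q - 16) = q*(q + 4)*(q^2 + 3*q - 4) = q*(q + 4)^2*(q - 1)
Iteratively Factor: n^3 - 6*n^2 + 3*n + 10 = (n + 1)*(n^2 - 7*n + 10) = (n - 2)*(n + 1)*(n - 5)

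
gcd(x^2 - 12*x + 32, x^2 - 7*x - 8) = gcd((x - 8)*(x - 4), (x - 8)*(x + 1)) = x - 8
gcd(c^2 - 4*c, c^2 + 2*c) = c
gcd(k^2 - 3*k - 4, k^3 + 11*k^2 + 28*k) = 1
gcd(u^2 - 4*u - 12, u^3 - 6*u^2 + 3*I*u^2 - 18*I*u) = u - 6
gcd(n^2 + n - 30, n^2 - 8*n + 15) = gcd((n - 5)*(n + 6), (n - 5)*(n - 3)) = n - 5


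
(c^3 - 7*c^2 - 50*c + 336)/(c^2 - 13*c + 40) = (c^2 + c - 42)/(c - 5)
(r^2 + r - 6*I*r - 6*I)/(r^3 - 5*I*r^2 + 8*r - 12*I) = (r + 1)/(r^2 + I*r + 2)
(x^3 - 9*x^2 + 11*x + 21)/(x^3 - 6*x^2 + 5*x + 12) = (x - 7)/(x - 4)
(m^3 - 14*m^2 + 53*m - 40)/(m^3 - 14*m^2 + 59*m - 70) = (m^2 - 9*m + 8)/(m^2 - 9*m + 14)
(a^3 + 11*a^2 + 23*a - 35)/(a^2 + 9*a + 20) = (a^2 + 6*a - 7)/(a + 4)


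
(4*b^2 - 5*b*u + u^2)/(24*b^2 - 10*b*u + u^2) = (-b + u)/(-6*b + u)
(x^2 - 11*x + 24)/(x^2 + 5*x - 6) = (x^2 - 11*x + 24)/(x^2 + 5*x - 6)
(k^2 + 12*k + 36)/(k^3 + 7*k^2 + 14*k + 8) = (k^2 + 12*k + 36)/(k^3 + 7*k^2 + 14*k + 8)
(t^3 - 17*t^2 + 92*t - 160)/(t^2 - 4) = (t^3 - 17*t^2 + 92*t - 160)/(t^2 - 4)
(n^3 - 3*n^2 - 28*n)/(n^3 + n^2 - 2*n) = (n^2 - 3*n - 28)/(n^2 + n - 2)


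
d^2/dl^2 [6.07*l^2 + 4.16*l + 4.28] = 12.1400000000000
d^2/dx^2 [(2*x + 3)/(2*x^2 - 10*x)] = (x*(7 - 6*x)*(x - 5) + (2*x - 5)^2*(2*x + 3))/(x^3*(x - 5)^3)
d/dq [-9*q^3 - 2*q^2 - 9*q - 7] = -27*q^2 - 4*q - 9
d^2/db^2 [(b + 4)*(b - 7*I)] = 2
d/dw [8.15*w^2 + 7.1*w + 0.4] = 16.3*w + 7.1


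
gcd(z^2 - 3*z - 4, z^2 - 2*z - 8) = z - 4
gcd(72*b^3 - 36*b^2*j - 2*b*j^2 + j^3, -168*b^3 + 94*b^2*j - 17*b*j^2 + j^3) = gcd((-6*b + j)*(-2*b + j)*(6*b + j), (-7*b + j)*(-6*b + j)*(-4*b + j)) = 6*b - j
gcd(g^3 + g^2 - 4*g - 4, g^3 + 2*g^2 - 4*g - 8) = g^2 - 4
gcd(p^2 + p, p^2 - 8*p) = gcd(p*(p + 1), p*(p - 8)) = p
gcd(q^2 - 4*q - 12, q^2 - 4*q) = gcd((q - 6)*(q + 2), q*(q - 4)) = 1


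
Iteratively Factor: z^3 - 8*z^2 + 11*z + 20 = (z - 4)*(z^2 - 4*z - 5) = (z - 5)*(z - 4)*(z + 1)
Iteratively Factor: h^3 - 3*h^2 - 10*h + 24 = (h - 4)*(h^2 + h - 6) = (h - 4)*(h + 3)*(h - 2)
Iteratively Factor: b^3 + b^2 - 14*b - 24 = (b + 3)*(b^2 - 2*b - 8) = (b + 2)*(b + 3)*(b - 4)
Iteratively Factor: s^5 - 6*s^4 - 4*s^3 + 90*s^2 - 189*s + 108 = (s - 3)*(s^4 - 3*s^3 - 13*s^2 + 51*s - 36) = (s - 3)^2*(s^3 - 13*s + 12) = (s - 3)^2*(s - 1)*(s^2 + s - 12) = (s - 3)^3*(s - 1)*(s + 4)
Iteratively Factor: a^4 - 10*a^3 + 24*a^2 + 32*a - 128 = (a - 4)*(a^3 - 6*a^2 + 32) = (a - 4)^2*(a^2 - 2*a - 8) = (a - 4)^2*(a + 2)*(a - 4)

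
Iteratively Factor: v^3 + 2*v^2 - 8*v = (v)*(v^2 + 2*v - 8) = v*(v - 2)*(v + 4)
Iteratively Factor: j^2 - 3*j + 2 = (j - 2)*(j - 1)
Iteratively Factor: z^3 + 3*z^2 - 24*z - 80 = (z + 4)*(z^2 - z - 20) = (z - 5)*(z + 4)*(z + 4)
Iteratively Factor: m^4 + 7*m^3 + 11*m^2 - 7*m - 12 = (m + 3)*(m^3 + 4*m^2 - m - 4) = (m + 1)*(m + 3)*(m^2 + 3*m - 4) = (m - 1)*(m + 1)*(m + 3)*(m + 4)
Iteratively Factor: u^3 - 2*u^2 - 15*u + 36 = (u + 4)*(u^2 - 6*u + 9) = (u - 3)*(u + 4)*(u - 3)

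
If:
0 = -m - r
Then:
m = -r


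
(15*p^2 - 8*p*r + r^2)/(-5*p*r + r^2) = (-3*p + r)/r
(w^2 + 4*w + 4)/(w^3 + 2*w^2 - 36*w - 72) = (w + 2)/(w^2 - 36)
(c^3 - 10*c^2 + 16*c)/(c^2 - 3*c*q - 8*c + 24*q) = c*(2 - c)/(-c + 3*q)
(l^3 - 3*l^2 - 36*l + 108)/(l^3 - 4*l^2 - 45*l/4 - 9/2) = 4*(l^2 + 3*l - 18)/(4*l^2 + 8*l + 3)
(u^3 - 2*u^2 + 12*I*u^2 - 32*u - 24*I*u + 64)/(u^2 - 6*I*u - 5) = (u^3 + u^2*(-2 + 12*I) + u*(-32 - 24*I) + 64)/(u^2 - 6*I*u - 5)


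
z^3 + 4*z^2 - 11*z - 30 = (z - 3)*(z + 2)*(z + 5)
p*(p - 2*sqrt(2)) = p^2 - 2*sqrt(2)*p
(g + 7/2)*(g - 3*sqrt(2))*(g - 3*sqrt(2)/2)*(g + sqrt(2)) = g^4 - 7*sqrt(2)*g^3/2 + 7*g^3/2 - 49*sqrt(2)*g^2/4 + 9*sqrt(2)*g + 63*sqrt(2)/2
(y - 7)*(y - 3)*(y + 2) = y^3 - 8*y^2 + y + 42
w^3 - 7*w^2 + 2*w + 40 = (w - 5)*(w - 4)*(w + 2)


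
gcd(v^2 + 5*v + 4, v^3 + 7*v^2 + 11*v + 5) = v + 1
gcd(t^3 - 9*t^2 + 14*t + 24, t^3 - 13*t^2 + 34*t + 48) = t^2 - 5*t - 6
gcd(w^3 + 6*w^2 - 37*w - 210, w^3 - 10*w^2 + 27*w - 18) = w - 6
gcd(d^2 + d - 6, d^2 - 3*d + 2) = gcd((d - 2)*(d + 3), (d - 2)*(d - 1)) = d - 2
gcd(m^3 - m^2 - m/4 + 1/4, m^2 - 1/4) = m^2 - 1/4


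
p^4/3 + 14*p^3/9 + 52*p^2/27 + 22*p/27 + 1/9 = (p/3 + 1)*(p + 1/3)^2*(p + 1)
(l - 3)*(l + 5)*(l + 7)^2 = l^4 + 16*l^3 + 62*l^2 - 112*l - 735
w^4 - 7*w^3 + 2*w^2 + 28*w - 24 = (w - 6)*(w - 2)*(w - 1)*(w + 2)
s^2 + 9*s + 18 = (s + 3)*(s + 6)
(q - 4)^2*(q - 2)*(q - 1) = q^4 - 11*q^3 + 42*q^2 - 64*q + 32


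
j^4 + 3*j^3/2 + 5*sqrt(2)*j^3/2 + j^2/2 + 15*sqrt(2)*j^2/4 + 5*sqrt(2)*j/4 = j*(j + 1/2)*(j + 1)*(j + 5*sqrt(2)/2)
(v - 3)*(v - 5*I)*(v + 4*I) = v^3 - 3*v^2 - I*v^2 + 20*v + 3*I*v - 60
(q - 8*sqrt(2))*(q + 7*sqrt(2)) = q^2 - sqrt(2)*q - 112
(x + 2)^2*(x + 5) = x^3 + 9*x^2 + 24*x + 20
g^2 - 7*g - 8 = (g - 8)*(g + 1)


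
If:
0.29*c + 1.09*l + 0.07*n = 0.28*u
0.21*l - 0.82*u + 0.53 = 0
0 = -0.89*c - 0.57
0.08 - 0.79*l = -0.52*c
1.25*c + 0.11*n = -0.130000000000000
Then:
No Solution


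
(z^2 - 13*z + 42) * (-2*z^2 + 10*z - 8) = -2*z^4 + 36*z^3 - 222*z^2 + 524*z - 336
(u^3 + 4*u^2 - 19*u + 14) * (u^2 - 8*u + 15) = u^5 - 4*u^4 - 36*u^3 + 226*u^2 - 397*u + 210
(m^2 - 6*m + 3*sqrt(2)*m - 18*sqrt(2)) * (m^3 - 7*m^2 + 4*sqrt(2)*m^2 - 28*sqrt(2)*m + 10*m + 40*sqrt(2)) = m^5 - 13*m^4 + 7*sqrt(2)*m^4 - 91*sqrt(2)*m^3 + 76*m^3 - 372*m^2 + 364*sqrt(2)*m^2 - 420*sqrt(2)*m + 1248*m - 1440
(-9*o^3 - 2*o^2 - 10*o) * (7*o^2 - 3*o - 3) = -63*o^5 + 13*o^4 - 37*o^3 + 36*o^2 + 30*o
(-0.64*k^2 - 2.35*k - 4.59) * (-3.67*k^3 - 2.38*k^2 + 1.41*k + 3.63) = 2.3488*k^5 + 10.1477*k^4 + 21.5359*k^3 + 5.2875*k^2 - 15.0024*k - 16.6617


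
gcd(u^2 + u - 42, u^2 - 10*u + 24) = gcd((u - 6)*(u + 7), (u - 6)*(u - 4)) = u - 6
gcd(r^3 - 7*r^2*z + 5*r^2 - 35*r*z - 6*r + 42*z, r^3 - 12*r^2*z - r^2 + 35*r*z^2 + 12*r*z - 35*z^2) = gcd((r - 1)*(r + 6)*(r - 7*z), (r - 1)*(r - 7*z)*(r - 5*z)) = -r^2 + 7*r*z + r - 7*z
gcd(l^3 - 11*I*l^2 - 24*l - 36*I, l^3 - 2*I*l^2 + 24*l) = l - 6*I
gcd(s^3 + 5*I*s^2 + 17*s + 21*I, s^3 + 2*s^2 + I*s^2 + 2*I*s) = s + I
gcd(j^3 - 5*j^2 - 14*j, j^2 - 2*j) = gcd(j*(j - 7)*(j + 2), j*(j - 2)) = j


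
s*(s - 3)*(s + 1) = s^3 - 2*s^2 - 3*s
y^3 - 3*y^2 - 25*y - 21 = (y - 7)*(y + 1)*(y + 3)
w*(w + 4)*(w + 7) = w^3 + 11*w^2 + 28*w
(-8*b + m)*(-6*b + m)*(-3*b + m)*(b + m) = -144*b^4 - 54*b^3*m + 73*b^2*m^2 - 16*b*m^3 + m^4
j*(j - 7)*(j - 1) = j^3 - 8*j^2 + 7*j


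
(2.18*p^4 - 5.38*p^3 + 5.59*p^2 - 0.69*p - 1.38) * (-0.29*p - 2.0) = -0.6322*p^5 - 2.7998*p^4 + 9.1389*p^3 - 10.9799*p^2 + 1.7802*p + 2.76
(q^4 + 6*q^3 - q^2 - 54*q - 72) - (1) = q^4 + 6*q^3 - q^2 - 54*q - 73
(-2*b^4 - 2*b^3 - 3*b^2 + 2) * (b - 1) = -2*b^5 - b^3 + 3*b^2 + 2*b - 2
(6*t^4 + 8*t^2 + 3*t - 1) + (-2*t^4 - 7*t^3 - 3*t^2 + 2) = 4*t^4 - 7*t^3 + 5*t^2 + 3*t + 1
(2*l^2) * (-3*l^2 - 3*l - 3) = -6*l^4 - 6*l^3 - 6*l^2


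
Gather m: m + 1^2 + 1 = m + 2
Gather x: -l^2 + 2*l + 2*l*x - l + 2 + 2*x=-l^2 + l + x*(2*l + 2) + 2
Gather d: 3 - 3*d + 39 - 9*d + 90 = 132 - 12*d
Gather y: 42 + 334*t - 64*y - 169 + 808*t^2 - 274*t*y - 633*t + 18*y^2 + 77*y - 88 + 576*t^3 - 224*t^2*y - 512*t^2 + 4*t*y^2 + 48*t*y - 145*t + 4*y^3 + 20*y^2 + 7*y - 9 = 576*t^3 + 296*t^2 - 444*t + 4*y^3 + y^2*(4*t + 38) + y*(-224*t^2 - 226*t + 20) - 224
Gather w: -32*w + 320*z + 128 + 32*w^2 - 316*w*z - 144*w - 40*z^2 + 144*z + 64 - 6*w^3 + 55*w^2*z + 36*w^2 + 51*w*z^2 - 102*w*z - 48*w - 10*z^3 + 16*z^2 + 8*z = -6*w^3 + w^2*(55*z + 68) + w*(51*z^2 - 418*z - 224) - 10*z^3 - 24*z^2 + 472*z + 192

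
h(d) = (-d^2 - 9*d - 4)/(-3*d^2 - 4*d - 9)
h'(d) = (-2*d - 9)/(-3*d^2 - 4*d - 9) + (6*d + 4)*(-d^2 - 9*d - 4)/(-3*d^2 - 4*d - 9)^2 = (-23*d^2 - 6*d + 65)/(9*d^4 + 24*d^3 + 70*d^2 + 72*d + 81)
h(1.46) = 0.91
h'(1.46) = 0.02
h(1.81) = 0.90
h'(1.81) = -0.03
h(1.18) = 0.89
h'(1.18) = 0.08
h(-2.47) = -0.70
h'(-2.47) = -0.20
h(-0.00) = 0.44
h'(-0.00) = 0.80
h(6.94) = 0.63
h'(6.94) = -0.03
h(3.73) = 0.78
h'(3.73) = -0.06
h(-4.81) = -0.27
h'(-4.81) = -0.13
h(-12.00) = 0.10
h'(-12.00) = -0.02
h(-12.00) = 0.10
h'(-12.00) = -0.02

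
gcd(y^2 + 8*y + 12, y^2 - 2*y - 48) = y + 6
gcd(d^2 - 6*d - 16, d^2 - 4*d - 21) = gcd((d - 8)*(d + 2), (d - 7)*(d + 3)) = 1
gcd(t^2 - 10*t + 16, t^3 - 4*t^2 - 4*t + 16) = t - 2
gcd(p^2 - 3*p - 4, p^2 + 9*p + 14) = 1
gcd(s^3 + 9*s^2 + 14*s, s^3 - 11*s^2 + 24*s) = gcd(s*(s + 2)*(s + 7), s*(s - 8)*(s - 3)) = s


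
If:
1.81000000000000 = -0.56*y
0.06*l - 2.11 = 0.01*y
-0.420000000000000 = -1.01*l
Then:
No Solution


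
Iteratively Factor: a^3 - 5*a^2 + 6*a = (a - 3)*(a^2 - 2*a) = (a - 3)*(a - 2)*(a)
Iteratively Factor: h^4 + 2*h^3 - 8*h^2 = (h)*(h^3 + 2*h^2 - 8*h) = h^2*(h^2 + 2*h - 8) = h^2*(h + 4)*(h - 2)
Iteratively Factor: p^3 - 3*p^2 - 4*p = (p + 1)*(p^2 - 4*p) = p*(p + 1)*(p - 4)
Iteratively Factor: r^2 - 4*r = (r)*(r - 4)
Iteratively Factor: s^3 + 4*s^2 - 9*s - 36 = (s + 4)*(s^2 - 9) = (s - 3)*(s + 4)*(s + 3)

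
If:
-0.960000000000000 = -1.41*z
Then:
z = 0.68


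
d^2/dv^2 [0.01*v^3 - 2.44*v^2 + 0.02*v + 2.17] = 0.06*v - 4.88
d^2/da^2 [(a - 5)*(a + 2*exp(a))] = 2*a*exp(a) - 6*exp(a) + 2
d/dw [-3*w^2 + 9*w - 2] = 9 - 6*w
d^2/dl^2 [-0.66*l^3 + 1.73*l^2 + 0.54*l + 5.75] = 3.46 - 3.96*l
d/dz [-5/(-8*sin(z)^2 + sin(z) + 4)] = 5*(1 - 16*sin(z))*cos(z)/(sin(z) + 4*cos(2*z))^2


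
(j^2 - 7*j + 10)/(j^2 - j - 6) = (-j^2 + 7*j - 10)/(-j^2 + j + 6)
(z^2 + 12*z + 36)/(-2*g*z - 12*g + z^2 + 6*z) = (z + 6)/(-2*g + z)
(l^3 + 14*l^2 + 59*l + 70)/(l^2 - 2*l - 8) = (l^2 + 12*l + 35)/(l - 4)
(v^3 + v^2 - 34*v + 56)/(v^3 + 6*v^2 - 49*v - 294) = (v^2 - 6*v + 8)/(v^2 - v - 42)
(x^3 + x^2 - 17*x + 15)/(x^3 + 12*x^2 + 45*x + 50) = (x^2 - 4*x + 3)/(x^2 + 7*x + 10)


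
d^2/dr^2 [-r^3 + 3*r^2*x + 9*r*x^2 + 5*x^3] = -6*r + 6*x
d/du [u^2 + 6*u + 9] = 2*u + 6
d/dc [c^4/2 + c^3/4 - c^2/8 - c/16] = 2*c^3 + 3*c^2/4 - c/4 - 1/16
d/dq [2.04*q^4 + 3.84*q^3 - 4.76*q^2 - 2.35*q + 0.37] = 8.16*q^3 + 11.52*q^2 - 9.52*q - 2.35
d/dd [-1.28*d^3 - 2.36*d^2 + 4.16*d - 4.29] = -3.84*d^2 - 4.72*d + 4.16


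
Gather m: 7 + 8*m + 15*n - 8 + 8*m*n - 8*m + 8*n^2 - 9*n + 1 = 8*m*n + 8*n^2 + 6*n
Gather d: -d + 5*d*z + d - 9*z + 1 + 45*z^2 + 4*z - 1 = 5*d*z + 45*z^2 - 5*z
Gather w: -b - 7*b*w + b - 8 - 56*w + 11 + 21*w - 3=w*(-7*b - 35)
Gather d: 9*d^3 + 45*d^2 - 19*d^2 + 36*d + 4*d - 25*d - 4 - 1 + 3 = 9*d^3 + 26*d^2 + 15*d - 2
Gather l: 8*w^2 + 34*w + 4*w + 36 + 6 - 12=8*w^2 + 38*w + 30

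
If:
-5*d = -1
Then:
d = 1/5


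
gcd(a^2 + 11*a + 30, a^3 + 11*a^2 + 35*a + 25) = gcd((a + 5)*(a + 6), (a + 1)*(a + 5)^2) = a + 5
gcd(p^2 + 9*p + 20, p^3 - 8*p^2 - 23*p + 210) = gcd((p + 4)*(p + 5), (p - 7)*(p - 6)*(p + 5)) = p + 5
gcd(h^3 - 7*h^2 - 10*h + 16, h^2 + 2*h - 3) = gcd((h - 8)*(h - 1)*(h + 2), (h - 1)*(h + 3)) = h - 1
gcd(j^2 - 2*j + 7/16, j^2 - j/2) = 1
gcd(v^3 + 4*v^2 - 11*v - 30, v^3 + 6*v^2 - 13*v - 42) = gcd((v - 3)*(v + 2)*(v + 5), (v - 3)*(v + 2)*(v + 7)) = v^2 - v - 6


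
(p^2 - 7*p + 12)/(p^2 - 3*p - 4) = (p - 3)/(p + 1)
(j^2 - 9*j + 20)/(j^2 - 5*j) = (j - 4)/j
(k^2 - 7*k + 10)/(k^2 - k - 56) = (-k^2 + 7*k - 10)/(-k^2 + k + 56)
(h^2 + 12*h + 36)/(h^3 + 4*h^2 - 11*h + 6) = (h + 6)/(h^2 - 2*h + 1)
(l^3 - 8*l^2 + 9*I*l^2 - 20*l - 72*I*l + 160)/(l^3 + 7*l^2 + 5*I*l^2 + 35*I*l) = (l^2 + 4*l*(-2 + I) - 32*I)/(l*(l + 7))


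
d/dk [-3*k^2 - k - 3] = -6*k - 1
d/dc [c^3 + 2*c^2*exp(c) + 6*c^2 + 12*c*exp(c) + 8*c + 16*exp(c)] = 2*c^2*exp(c) + 3*c^2 + 16*c*exp(c) + 12*c + 28*exp(c) + 8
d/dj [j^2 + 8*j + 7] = 2*j + 8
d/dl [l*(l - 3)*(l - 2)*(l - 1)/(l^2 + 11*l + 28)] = (2*l^5 + 27*l^4 - 20*l^3 - 377*l^2 + 616*l - 168)/(l^4 + 22*l^3 + 177*l^2 + 616*l + 784)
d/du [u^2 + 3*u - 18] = 2*u + 3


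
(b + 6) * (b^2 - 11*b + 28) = b^3 - 5*b^2 - 38*b + 168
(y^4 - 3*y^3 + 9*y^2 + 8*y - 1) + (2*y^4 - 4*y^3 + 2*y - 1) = 3*y^4 - 7*y^3 + 9*y^2 + 10*y - 2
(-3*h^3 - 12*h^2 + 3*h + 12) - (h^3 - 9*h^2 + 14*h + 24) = -4*h^3 - 3*h^2 - 11*h - 12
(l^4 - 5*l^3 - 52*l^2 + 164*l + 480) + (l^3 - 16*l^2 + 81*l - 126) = l^4 - 4*l^3 - 68*l^2 + 245*l + 354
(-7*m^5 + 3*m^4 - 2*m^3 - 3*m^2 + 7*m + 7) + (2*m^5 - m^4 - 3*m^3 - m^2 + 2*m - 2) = -5*m^5 + 2*m^4 - 5*m^3 - 4*m^2 + 9*m + 5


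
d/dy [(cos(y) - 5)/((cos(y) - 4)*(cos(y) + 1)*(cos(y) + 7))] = (-77*cos(y) - 11*cos(2*y) + cos(3*y) + 295)*sin(y)/(2*(cos(y) - 4)^2*(cos(y) + 1)^2*(cos(y) + 7)^2)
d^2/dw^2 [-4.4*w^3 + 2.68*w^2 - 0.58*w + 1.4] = 5.36 - 26.4*w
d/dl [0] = 0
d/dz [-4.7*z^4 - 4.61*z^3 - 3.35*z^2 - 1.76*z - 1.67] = -18.8*z^3 - 13.83*z^2 - 6.7*z - 1.76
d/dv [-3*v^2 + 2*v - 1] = 2 - 6*v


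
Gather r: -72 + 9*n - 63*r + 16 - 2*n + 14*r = 7*n - 49*r - 56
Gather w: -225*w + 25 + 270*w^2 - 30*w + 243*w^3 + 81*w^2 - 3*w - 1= 243*w^3 + 351*w^2 - 258*w + 24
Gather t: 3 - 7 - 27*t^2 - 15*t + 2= -27*t^2 - 15*t - 2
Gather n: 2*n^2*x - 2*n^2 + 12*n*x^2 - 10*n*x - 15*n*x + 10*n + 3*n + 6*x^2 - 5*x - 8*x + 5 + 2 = n^2*(2*x - 2) + n*(12*x^2 - 25*x + 13) + 6*x^2 - 13*x + 7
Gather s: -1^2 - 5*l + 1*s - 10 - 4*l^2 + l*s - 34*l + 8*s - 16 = -4*l^2 - 39*l + s*(l + 9) - 27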